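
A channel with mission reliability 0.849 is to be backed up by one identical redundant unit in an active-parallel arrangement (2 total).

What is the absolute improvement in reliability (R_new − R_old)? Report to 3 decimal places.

0.128

R_before = 0.849
R_after = 1 − (1 − 0.849)^2 = 0.977
ΔR = 0.977 − 0.849 = 0.128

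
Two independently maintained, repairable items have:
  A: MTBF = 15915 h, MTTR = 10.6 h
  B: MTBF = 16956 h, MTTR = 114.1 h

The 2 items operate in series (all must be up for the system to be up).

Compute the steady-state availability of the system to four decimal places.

0.9927

A(A) = MTBF/(MTBF+MTTR) = 15915/(15915+10.6) = 0.999334
A(B) = MTBF/(MTBF+MTTR) = 16956/(16956+114.1) = 0.993316
Series availability: 0.999334 × 0.993316 = 0.9927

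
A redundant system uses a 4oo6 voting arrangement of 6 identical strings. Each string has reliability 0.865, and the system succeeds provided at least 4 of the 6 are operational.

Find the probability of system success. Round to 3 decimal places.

R = Σ_{i=4}^{6} C(6,i) p^i (1−p)^{6−i} with p = 0.865
C(6,4)·0.865^4·0.135^2 = 0.15305
C(6,5)·0.865^5·0.135^1 = 0.39225
C(6,6)·0.865^6·0.135^0 = 0.41889
Sum = 0.964

0.964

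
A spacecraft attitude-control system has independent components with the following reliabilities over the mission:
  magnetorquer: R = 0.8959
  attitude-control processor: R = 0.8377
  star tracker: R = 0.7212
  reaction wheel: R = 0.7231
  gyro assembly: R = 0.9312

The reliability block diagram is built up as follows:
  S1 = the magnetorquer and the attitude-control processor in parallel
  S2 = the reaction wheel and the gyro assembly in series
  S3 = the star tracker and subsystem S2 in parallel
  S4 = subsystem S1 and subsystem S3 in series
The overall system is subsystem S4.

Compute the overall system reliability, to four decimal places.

Parallel (magnetorquer and attitude-control processor): 1 − (1 − 0.895900)(1 − 0.837700) = 0.983105
Series (reaction wheel and gyro assembly): 0.723100 × 0.931200 = 0.673351
Parallel (star tracker and [0.673351]): 1 − (1 − 0.721200)(1 − 0.673351) = 0.908930
Series ([0.983105] and [0.908930]): 0.983105 × 0.908930 = 0.8936

0.8936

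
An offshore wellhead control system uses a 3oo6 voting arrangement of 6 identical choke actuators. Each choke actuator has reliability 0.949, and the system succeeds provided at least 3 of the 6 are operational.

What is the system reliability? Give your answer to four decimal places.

0.9999

R = Σ_{i=3}^{6} C(6,i) p^i (1−p)^{6−i} with p = 0.949
C(6,3)·0.949^3·0.051^3 = 0.002267
C(6,4)·0.949^4·0.051^2 = 0.031644
C(6,5)·0.949^5·0.051^1 = 0.235533
C(6,6)·0.949^6·0.051^0 = 0.730461
Sum = 0.9999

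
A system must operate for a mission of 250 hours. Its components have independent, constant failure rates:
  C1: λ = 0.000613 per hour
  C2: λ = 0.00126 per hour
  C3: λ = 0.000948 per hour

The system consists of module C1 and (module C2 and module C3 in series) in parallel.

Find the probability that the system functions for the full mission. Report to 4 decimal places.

R(C1) = exp(−0.000613 × 250) = 0.857915
R(C2) = exp(−0.00126 × 250) = 0.729789
R(C3) = exp(−0.000948 × 250) = 0.788991
Series (C2 and C3): 0.729789 × 0.788991 = 0.575797
Parallel (C1 and [0.575797]): 1 − (1 − 0.857915)(1 − 0.575797) = 0.9397

0.9397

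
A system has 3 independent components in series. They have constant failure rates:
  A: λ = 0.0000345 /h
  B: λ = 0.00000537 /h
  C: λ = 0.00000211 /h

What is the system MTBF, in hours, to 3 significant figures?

Series of exponential components: λ_sys = Σ λ_i
λ_sys = 0.0000345 + 0.00000537 + 0.00000211 = 4.1980e-05 /h
MTBF = 1 / λ_sys = 23800 h

23800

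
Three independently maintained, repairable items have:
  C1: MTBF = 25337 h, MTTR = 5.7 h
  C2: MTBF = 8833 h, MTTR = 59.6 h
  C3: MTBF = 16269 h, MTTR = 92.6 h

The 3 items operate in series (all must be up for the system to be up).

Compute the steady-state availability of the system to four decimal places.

0.9875

A(C1) = MTBF/(MTBF+MTTR) = 25337/(25337+5.7) = 0.999775
A(C2) = MTBF/(MTBF+MTTR) = 8833/(8833+59.6) = 0.993298
A(C3) = MTBF/(MTBF+MTTR) = 16269/(16269+92.6) = 0.994340
Series availability: 0.999775 × 0.993298 × 0.994340 = 0.9875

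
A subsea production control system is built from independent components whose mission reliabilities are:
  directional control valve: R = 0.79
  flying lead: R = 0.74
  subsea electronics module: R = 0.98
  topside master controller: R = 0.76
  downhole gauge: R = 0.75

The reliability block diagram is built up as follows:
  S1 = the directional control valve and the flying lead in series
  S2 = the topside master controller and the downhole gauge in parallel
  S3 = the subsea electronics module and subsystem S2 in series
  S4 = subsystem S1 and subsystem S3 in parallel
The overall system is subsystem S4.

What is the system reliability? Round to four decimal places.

0.9673

Series (directional control valve and flying lead): 0.790000 × 0.740000 = 0.584600
Parallel (topside master controller and downhole gauge): 1 − (1 − 0.760000)(1 − 0.750000) = 0.940000
Series (subsea electronics module and [0.940000]): 0.980000 × 0.940000 = 0.921200
Parallel ([0.584600] and [0.921200]): 1 − (1 − 0.584600)(1 − 0.921200) = 0.9673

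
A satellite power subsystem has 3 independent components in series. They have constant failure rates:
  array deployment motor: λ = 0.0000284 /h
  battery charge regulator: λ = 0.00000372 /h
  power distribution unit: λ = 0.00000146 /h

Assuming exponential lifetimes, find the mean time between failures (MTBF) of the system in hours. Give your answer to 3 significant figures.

29800

Series of exponential components: λ_sys = Σ λ_i
λ_sys = 0.0000284 + 0.00000372 + 0.00000146 = 3.3580e-05 /h
MTBF = 1 / λ_sys = 29800 h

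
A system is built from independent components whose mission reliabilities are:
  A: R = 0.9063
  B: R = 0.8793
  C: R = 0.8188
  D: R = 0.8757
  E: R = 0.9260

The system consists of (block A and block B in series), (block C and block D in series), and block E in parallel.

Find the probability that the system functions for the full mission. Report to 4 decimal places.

0.9957

Series (A and B): 0.906300 × 0.879300 = 0.796910
Series (C and D): 0.818800 × 0.875700 = 0.717023
Parallel ([0.796910], [0.717023], and E): 1 − (1 − 0.796910)(1 − 0.717023)(1 − 0.926000) = 0.9957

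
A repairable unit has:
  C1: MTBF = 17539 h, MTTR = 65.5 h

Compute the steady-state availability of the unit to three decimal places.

A(C1) = MTBF/(MTBF+MTTR) = 17539/(17539+65.5) = 0.996

0.996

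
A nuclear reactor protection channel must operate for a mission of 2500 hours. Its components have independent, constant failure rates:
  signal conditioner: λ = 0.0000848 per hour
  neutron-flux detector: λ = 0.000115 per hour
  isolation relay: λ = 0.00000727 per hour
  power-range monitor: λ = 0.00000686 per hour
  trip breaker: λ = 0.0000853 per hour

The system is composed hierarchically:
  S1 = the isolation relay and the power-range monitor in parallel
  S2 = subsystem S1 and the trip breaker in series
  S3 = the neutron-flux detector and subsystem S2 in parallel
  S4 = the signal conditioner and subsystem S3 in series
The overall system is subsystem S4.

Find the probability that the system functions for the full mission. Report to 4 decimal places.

R(signal conditioner) = exp(−0.0000848 × 2500) = 0.808965
R(neutron-flux detector) = exp(−0.000115 × 2500) = 0.750137
R(isolation relay) = exp(−0.00000727 × 2500) = 0.981989
R(power-range monitor) = exp(−0.00000686 × 2500) = 0.982996
R(trip breaker) = exp(−0.0000853 × 2500) = 0.807954
Parallel (isolation relay and power-range monitor): 1 − (1 − 0.981989)(1 − 0.982996) = 0.999694
Series ([0.999694] and trip breaker): 0.999694 × 0.807954 = 0.807707
Parallel (neutron-flux detector and [0.807707]): 1 − (1 − 0.750137)(1 − 0.807707) = 0.951953
Series (signal conditioner and [0.951953]): 0.808965 × 0.951953 = 0.7701

0.7701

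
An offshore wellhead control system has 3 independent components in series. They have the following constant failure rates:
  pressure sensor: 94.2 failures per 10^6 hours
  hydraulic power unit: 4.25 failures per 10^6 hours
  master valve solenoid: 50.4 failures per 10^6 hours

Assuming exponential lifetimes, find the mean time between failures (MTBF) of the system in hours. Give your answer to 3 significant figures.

Series of exponential components: λ_sys = Σ λ_i
λ_sys = 0.0000942 + 0.00000425 + 0.0000504 = 1.4885e-04 /h
MTBF = 1 / λ_sys = 6720 h

6720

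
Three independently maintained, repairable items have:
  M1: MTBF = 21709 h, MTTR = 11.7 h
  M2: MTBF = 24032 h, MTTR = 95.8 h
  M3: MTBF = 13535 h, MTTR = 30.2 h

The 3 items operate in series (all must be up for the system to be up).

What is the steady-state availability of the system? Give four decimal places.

A(M1) = MTBF/(MTBF+MTTR) = 21709/(21709+11.7) = 0.999461
A(M2) = MTBF/(MTBF+MTTR) = 24032/(24032+95.8) = 0.996029
A(M3) = MTBF/(MTBF+MTTR) = 13535/(13535+30.2) = 0.997774
Series availability: 0.999461 × 0.996029 × 0.997774 = 0.9933

0.9933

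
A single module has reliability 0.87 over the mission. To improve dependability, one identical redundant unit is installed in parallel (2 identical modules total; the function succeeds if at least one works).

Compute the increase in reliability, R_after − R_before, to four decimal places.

0.1131

R_before = 0.87
R_after = 1 − (1 − 0.87)^2 = 0.9831
ΔR = 0.9831 − 0.87 = 0.1131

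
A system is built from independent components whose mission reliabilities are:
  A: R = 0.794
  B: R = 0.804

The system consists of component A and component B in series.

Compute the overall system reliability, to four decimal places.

Series (A and B): 0.794000 × 0.804000 = 0.6384

0.6384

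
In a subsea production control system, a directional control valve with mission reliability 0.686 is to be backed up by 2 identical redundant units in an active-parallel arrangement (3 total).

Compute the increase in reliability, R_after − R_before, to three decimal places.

R_before = 0.686
R_after = 1 − (1 − 0.686)^3 = 0.969
ΔR = 0.969 − 0.686 = 0.283

0.283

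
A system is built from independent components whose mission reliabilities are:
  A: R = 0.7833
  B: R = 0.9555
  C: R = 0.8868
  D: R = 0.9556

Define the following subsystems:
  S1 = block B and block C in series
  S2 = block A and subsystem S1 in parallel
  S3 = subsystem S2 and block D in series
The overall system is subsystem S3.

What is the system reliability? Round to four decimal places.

0.9240

Series (B and C): 0.955500 × 0.886800 = 0.847337
Parallel (A and [0.847337]): 1 − (1 − 0.783300)(1 − 0.847337) = 0.966918
Series ([0.966918] and D): 0.966918 × 0.955600 = 0.9240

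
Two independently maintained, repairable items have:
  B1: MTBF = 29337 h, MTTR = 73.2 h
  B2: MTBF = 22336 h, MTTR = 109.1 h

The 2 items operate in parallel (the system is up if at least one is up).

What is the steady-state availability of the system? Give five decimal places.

A(B1) = MTBF/(MTBF+MTTR) = 29337/(29337+73.2) = 0.997511
A(B2) = MTBF/(MTBF+MTTR) = 22336/(22336+109.1) = 0.995139
Parallel availability: 1 − (1 − 0.997511)(1 − 0.995139) = 0.99999

0.99999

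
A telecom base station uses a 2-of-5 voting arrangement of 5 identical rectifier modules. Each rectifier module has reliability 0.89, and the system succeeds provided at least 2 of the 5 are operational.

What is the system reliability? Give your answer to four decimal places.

0.9993

R = Σ_{i=2}^{5} C(5,i) p^i (1−p)^{5−i} with p = 0.89
C(5,2)·0.89^2·0.11^3 = 0.010543
C(5,3)·0.89^3·0.11^2 = 0.085301
C(5,4)·0.89^4·0.11^1 = 0.345082
C(5,5)·0.89^5·0.11^0 = 0.558406
Sum = 0.9993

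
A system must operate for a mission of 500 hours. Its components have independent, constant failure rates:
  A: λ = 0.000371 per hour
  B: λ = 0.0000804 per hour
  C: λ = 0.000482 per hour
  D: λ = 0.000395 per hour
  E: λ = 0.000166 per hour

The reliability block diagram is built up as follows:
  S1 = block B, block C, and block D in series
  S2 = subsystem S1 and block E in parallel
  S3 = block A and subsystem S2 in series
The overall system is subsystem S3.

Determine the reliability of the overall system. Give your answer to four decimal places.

0.8055

R(A) = exp(−0.000371 × 500) = 0.830689
R(B) = exp(−0.0000804 × 500) = 0.960597
R(C) = exp(−0.000482 × 500) = 0.785842
R(D) = exp(−0.000395 × 500) = 0.820780
R(E) = exp(−0.000166 × 500) = 0.920351
Series (B, C, and D): 0.960597 × 0.785842 × 0.820780 = 0.619588
Parallel ([0.619588] and E): 1 − (1 − 0.619588)(1 − 0.920351) = 0.969701
Series (A and [0.969701]): 0.830689 × 0.969701 = 0.8055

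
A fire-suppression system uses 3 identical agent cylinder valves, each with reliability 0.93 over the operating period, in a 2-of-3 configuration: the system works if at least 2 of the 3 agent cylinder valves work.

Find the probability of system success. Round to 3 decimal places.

R = Σ_{i=2}^{3} C(3,i) p^i (1−p)^{3−i} with p = 0.93
C(3,2)·0.93^2·0.07^1 = 0.18163
C(3,3)·0.93^3·0.07^0 = 0.80436
Sum = 0.986

0.986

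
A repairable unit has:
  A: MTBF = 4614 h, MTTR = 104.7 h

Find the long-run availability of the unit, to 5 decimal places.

0.97781

A(A) = MTBF/(MTBF+MTTR) = 4614/(4614+104.7) = 0.97781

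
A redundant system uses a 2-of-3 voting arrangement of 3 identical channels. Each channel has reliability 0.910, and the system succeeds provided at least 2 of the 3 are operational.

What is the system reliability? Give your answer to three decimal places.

0.977

R = Σ_{i=2}^{3} C(3,i) p^i (1−p)^{3−i} with p = 0.910
C(3,2)·0.910^2·0.090^1 = 0.22359
C(3,3)·0.910^3·0.090^0 = 0.75357
Sum = 0.977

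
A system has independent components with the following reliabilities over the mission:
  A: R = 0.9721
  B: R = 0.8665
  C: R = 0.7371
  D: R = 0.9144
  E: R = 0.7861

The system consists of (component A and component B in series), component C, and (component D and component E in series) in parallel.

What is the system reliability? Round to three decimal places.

0.988

Series (A and B): 0.97210 × 0.86650 = 0.84232
Series (D and E): 0.91440 × 0.78610 = 0.71881
Parallel ([0.84232], C, and [0.71881]): 1 − (1 − 0.84232)(1 − 0.73710)(1 − 0.71881) = 0.988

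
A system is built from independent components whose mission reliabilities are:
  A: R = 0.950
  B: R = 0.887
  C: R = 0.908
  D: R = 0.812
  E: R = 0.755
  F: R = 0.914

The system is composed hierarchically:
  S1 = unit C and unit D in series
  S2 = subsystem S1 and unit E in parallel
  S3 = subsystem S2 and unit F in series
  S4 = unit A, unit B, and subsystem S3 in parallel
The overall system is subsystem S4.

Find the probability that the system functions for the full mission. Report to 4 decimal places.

Series (C and D): 0.908000 × 0.812000 = 0.737296
Parallel ([0.737296] and E): 1 − (1 − 0.737296)(1 − 0.755000) = 0.935638
Series ([0.935638] and F): 0.935638 × 0.914000 = 0.855173
Parallel (A, B, and [0.855173]): 1 − (1 − 0.950000)(1 − 0.887000)(1 − 0.855173) = 0.9992

0.9992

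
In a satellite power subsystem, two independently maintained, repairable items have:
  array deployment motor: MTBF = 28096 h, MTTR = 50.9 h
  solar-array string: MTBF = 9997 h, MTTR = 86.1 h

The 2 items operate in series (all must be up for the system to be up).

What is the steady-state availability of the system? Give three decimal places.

0.990

A(array deployment motor) = MTBF/(MTBF+MTTR) = 28096/(28096+50.9) = 0.998192
A(solar-array string) = MTBF/(MTBF+MTTR) = 9997/(9997+86.1) = 0.991461
Series availability: 0.998192 × 0.991461 = 0.990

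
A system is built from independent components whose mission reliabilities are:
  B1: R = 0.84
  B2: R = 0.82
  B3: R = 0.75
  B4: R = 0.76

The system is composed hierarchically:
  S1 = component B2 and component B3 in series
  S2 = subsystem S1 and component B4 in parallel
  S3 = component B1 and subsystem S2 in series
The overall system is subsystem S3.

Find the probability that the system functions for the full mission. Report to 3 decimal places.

Series (B2 and B3): 0.82000 × 0.75000 = 0.61500
Parallel ([0.61500] and B4): 1 − (1 − 0.61500)(1 − 0.76000) = 0.90760
Series (B1 and [0.90760]): 0.84000 × 0.90760 = 0.762

0.762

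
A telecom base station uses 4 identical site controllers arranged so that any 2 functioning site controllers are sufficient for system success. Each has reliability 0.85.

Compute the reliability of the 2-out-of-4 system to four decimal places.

R = Σ_{i=2}^{4} C(4,i) p^i (1−p)^{4−i} with p = 0.85
C(4,2)·0.85^2·0.15^2 = 0.097538
C(4,3)·0.85^3·0.15^1 = 0.368475
C(4,4)·0.85^4·0.15^0 = 0.522006
Sum = 0.9880

0.9880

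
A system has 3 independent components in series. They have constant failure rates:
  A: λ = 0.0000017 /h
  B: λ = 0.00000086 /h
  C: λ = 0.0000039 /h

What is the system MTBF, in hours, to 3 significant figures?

Series of exponential components: λ_sys = Σ λ_i
λ_sys = 0.0000017 + 0.00000086 + 0.0000039 = 6.4600e-06 /h
MTBF = 1 / λ_sys = 155000 h

155000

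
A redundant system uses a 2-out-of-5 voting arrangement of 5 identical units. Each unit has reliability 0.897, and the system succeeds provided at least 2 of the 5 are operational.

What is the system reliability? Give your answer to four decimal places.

R = Σ_{i=2}^{5} C(5,i) p^i (1−p)^{5−i} with p = 0.897
C(5,2)·0.897^2·0.103^3 = 0.008792
C(5,3)·0.897^3·0.103^2 = 0.076569
C(5,4)·0.897^4·0.103^1 = 0.333409
C(5,5)·0.897^5·0.103^0 = 0.580714
Sum = 0.9995

0.9995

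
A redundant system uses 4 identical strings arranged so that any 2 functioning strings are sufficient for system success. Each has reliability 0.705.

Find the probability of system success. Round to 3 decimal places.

0.920

R = Σ_{i=2}^{4} C(4,i) p^i (1−p)^{4−i} with p = 0.705
C(4,2)·0.705^2·0.295^2 = 0.25952
C(4,3)·0.705^3·0.295^1 = 0.41348
C(4,4)·0.705^4·0.295^0 = 0.24703
Sum = 0.920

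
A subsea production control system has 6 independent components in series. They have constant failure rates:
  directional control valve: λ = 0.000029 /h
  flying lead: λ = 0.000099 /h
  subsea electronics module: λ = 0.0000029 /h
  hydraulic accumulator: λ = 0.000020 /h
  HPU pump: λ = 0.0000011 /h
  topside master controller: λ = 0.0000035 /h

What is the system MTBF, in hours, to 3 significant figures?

Series of exponential components: λ_sys = Σ λ_i
λ_sys = 0.000029 + 0.000099 + 0.0000029 + 0.000020 + 0.0000011 + 0.0000035 = 1.5550e-04 /h
MTBF = 1 / λ_sys = 6430 h

6430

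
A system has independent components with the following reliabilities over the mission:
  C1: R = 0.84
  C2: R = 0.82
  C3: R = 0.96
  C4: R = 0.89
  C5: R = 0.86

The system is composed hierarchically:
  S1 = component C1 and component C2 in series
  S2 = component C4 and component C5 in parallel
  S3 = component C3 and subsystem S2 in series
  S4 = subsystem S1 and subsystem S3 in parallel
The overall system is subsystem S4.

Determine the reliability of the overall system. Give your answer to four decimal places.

Series (C1 and C2): 0.840000 × 0.820000 = 0.688800
Parallel (C4 and C5): 1 − (1 − 0.890000)(1 − 0.860000) = 0.984600
Series (C3 and [0.984600]): 0.960000 × 0.984600 = 0.945216
Parallel ([0.688800] and [0.945216]): 1 − (1 − 0.688800)(1 − 0.945216) = 0.9830

0.9830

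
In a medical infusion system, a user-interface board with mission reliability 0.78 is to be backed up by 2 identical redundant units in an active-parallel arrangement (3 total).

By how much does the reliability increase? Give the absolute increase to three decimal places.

0.209

R_before = 0.78
R_after = 1 − (1 − 0.78)^3 = 0.989
ΔR = 0.989 − 0.78 = 0.209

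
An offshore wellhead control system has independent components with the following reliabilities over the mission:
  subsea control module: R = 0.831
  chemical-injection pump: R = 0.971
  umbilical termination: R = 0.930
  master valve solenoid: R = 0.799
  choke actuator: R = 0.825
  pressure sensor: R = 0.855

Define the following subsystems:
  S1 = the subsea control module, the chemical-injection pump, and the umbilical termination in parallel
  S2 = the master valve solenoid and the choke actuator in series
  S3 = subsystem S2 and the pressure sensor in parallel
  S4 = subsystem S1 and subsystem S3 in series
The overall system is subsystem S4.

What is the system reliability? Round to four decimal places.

0.9503

Parallel (subsea control module, chemical-injection pump, and umbilical termination): 1 − (1 − 0.831000)(1 − 0.971000)(1 − 0.930000) = 0.999657
Series (master valve solenoid and choke actuator): 0.799000 × 0.825000 = 0.659175
Parallel ([0.659175] and pressure sensor): 1 − (1 − 0.659175)(1 − 0.855000) = 0.950580
Series ([0.999657] and [0.950580]): 0.999657 × 0.950580 = 0.9503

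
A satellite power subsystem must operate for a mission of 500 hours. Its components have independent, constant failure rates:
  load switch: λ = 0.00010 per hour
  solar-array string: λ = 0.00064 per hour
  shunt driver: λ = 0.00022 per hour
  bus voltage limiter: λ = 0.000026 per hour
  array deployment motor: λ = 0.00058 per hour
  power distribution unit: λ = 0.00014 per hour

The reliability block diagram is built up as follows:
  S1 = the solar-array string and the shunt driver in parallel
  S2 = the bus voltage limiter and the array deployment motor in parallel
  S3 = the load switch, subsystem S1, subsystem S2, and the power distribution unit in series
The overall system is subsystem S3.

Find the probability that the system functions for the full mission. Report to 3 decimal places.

R(load switch) = exp(−0.00010 × 500) = 0.95123
R(solar-array string) = exp(−0.00064 × 500) = 0.72615
R(shunt driver) = exp(−0.00022 × 500) = 0.89583
R(bus voltage limiter) = exp(−0.000026 × 500) = 0.98708
R(array deployment motor) = exp(−0.00058 × 500) = 0.74826
R(power distribution unit) = exp(−0.00014 × 500) = 0.93239
Parallel (solar-array string and shunt driver): 1 − (1 − 0.72615)(1 − 0.89583) = 0.97147
Parallel (bus voltage limiter and array deployment motor): 1 − (1 − 0.98708)(1 − 0.74826) = 0.99675
Series (load switch, [0.97147], [0.99675], and power distribution unit): 0.95123 × 0.97147 × 0.99675 × 0.93239 = 0.859

0.859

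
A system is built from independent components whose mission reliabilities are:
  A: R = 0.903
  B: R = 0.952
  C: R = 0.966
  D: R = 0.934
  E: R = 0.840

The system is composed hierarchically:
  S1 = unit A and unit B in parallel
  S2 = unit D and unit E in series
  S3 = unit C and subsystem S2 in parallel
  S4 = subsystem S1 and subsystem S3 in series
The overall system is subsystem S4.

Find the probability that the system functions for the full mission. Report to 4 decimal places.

Parallel (A and B): 1 − (1 − 0.903000)(1 − 0.952000) = 0.995344
Series (D and E): 0.934000 × 0.840000 = 0.784560
Parallel (C and [0.784560]): 1 − (1 − 0.966000)(1 − 0.784560) = 0.992675
Series ([0.995344] and [0.992675]): 0.995344 × 0.992675 = 0.9881

0.9881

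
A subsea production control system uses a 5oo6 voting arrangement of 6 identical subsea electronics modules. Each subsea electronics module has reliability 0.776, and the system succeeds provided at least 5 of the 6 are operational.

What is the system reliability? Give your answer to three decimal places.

R = Σ_{i=5}^{6} C(6,i) p^i (1−p)^{6−i} with p = 0.776
C(6,5)·0.776^5·0.224^1 = 0.37819
C(6,6)·0.776^6·0.224^0 = 0.21836
Sum = 0.597

0.597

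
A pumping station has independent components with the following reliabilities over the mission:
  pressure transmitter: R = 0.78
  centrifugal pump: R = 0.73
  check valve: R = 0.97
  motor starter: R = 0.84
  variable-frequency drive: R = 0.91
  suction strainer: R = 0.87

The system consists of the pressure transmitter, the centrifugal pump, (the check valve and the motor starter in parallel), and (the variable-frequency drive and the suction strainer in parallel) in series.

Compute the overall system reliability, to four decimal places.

Parallel (check valve and motor starter): 1 − (1 − 0.970000)(1 − 0.840000) = 0.995200
Parallel (variable-frequency drive and suction strainer): 1 − (1 − 0.910000)(1 − 0.870000) = 0.988300
Series (pressure transmitter, centrifugal pump, [0.995200], and [0.988300]): 0.780000 × 0.730000 × 0.995200 × 0.988300 = 0.5600

0.5600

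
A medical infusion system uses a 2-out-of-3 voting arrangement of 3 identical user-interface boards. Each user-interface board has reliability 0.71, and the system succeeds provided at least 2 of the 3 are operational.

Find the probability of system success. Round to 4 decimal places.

0.7965

R = Σ_{i=2}^{3} C(3,i) p^i (1−p)^{3−i} with p = 0.71
C(3,2)·0.71^2·0.29^1 = 0.438567
C(3,3)·0.71^3·0.29^0 = 0.357911
Sum = 0.7965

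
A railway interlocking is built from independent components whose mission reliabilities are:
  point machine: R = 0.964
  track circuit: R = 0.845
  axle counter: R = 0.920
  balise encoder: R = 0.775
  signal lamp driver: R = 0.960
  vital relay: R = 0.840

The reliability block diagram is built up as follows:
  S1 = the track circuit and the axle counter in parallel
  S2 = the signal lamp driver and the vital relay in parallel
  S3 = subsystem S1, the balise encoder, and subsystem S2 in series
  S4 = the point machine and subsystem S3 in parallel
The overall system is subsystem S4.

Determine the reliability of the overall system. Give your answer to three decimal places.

Parallel (track circuit and axle counter): 1 − (1 − 0.84500)(1 − 0.92000) = 0.98760
Parallel (signal lamp driver and vital relay): 1 − (1 − 0.96000)(1 − 0.84000) = 0.99360
Series ([0.98760], balise encoder, and [0.99360]): 0.98760 × 0.77500 × 0.99360 = 0.76049
Parallel (point machine and [0.76049]): 1 − (1 − 0.96400)(1 − 0.76049) = 0.991

0.991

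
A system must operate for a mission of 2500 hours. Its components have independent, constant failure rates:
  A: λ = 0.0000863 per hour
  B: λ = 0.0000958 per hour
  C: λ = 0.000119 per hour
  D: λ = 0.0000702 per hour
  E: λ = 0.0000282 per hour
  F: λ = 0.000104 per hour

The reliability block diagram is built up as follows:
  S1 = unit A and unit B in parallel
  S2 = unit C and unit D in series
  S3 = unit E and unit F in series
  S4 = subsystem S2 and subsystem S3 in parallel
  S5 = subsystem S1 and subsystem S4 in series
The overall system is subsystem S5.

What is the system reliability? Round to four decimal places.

R(A) = exp(−0.0000863 × 2500) = 0.805937
R(B) = exp(−0.0000958 × 2500) = 0.787021
R(C) = exp(−0.000119 × 2500) = 0.742673
R(D) = exp(−0.0000702 × 2500) = 0.839037
R(E) = exp(−0.0000282 × 2500) = 0.931928
R(F) = exp(−0.000104 × 2500) = 0.771052
Parallel (A and B): 1 − (1 − 0.805937)(1 − 0.787021) = 0.958669
Series (C and D): 0.742673 × 0.839037 = 0.623130
Series (E and F): 0.931928 × 0.771052 = 0.718565
Parallel ([0.623130] and [0.718565]): 1 − (1 − 0.623130)(1 − 0.718565) = 0.893936
Series ([0.958669] and [0.893936]): 0.958669 × 0.893936 = 0.8570

0.8570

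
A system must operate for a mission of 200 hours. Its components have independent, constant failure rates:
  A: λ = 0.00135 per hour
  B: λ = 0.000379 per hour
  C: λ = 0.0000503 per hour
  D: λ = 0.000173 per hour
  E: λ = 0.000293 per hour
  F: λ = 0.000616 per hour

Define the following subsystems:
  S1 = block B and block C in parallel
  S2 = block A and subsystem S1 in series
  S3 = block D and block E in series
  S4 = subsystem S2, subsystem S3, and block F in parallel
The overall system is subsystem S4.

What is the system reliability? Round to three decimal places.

R(A) = exp(−0.00135 × 200) = 0.76338
R(B) = exp(−0.000379 × 200) = 0.92700
R(C) = exp(−0.0000503 × 200) = 0.98999
R(D) = exp(−0.000173 × 200) = 0.96599
R(E) = exp(−0.000293 × 200) = 0.94308
R(F) = exp(−0.000616 × 200) = 0.88409
Parallel (B and C): 1 − (1 − 0.92700)(1 − 0.98999) = 0.99927
Series (A and [0.99927]): 0.76338 × 0.99927 = 0.76282
Series (D and E): 0.96599 × 0.94308 = 0.91101
Parallel ([0.76282], [0.91101], and F): 1 − (1 − 0.76282)(1 − 0.91101)(1 − 0.88409) = 0.998

0.998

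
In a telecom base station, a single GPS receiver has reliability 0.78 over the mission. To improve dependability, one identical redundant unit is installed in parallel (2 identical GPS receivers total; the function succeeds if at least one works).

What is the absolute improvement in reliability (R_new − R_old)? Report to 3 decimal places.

R_before = 0.78
R_after = 1 − (1 − 0.78)^2 = 0.952
ΔR = 0.952 − 0.78 = 0.172

0.172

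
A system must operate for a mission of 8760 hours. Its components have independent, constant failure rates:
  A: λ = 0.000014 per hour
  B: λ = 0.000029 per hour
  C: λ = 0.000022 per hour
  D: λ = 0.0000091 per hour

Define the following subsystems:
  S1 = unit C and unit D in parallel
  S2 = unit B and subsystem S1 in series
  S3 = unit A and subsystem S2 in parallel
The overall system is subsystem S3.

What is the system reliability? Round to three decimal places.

0.973

R(A) = exp(−0.000014 × 8760) = 0.88458
R(B) = exp(−0.000029 × 8760) = 0.77566
R(C) = exp(−0.000022 × 8760) = 0.82471
R(D) = exp(−0.0000091 × 8760) = 0.92338
Parallel (C and D): 1 − (1 − 0.82471)(1 − 0.92338) = 0.98657
Series (B and [0.98657]): 0.77566 × 0.98657 = 0.76524
Parallel (A and [0.76524]): 1 − (1 − 0.88458)(1 − 0.76524) = 0.973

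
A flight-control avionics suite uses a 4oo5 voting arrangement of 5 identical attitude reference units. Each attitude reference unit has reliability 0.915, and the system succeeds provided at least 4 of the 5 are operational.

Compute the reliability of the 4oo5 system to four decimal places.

R = Σ_{i=4}^{5} C(5,i) p^i (1−p)^{5−i} with p = 0.915
C(5,4)·0.915^4·0.085^1 = 0.297902
C(5,5)·0.915^5·0.085^0 = 0.641365
Sum = 0.9393

0.9393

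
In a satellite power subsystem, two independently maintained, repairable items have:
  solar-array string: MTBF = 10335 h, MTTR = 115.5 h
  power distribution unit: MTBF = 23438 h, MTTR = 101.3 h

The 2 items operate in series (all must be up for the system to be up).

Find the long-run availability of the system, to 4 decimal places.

A(solar-array string) = MTBF/(MTBF+MTTR) = 10335/(10335+115.5) = 0.988948
A(power distribution unit) = MTBF/(MTBF+MTTR) = 23438/(23438+101.3) = 0.995697
Series availability: 0.988948 × 0.995697 = 0.9847

0.9847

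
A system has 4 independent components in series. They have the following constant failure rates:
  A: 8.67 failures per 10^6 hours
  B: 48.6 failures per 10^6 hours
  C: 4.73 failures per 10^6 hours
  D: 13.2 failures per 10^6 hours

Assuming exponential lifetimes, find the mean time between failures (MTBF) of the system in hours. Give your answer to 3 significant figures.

13300

Series of exponential components: λ_sys = Σ λ_i
λ_sys = 0.00000867 + 0.0000486 + 0.00000473 + 0.0000132 = 7.5200e-05 /h
MTBF = 1 / λ_sys = 13300 h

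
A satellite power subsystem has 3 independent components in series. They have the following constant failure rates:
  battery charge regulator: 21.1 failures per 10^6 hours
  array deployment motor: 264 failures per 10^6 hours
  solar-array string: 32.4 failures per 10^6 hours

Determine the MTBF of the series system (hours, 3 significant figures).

Series of exponential components: λ_sys = Σ λ_i
λ_sys = 0.0000211 + 0.000264 + 0.0000324 = 3.1750e-04 /h
MTBF = 1 / λ_sys = 3150 h

3150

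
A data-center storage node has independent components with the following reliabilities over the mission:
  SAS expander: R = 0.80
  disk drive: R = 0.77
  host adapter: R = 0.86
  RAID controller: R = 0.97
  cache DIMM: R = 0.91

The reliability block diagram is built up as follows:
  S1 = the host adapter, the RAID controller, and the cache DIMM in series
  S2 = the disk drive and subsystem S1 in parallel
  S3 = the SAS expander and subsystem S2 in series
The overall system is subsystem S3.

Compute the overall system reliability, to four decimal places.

Series (host adapter, RAID controller, and cache DIMM): 0.860000 × 0.970000 × 0.910000 = 0.759122
Parallel (disk drive and [0.759122]): 1 − (1 − 0.770000)(1 − 0.759122) = 0.944598
Series (SAS expander and [0.944598]): 0.800000 × 0.944598 = 0.7557

0.7557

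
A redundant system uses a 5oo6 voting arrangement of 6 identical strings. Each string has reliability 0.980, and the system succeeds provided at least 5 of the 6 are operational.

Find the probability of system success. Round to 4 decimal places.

R = Σ_{i=5}^{6} C(6,i) p^i (1−p)^{6−i} with p = 0.980
C(6,5)·0.980^5·0.020^1 = 0.108470
C(6,6)·0.980^6·0.020^0 = 0.885842
Sum = 0.9943

0.9943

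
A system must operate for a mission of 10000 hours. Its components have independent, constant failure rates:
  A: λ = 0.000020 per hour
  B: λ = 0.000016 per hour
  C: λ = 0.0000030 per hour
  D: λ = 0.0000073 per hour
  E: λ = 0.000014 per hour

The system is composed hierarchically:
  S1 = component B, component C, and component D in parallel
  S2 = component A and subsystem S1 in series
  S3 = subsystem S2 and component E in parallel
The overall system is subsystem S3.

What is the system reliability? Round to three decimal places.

0.976

R(A) = exp(−0.000020 × 10000) = 0.81873
R(B) = exp(−0.000016 × 10000) = 0.85214
R(C) = exp(−0.0000030 × 10000) = 0.97045
R(D) = exp(−0.0000073 × 10000) = 0.92960
R(E) = exp(−0.000014 × 10000) = 0.86936
Parallel (B, C, and D): 1 − (1 − 0.85214)(1 − 0.97045)(1 − 0.92960) = 0.99969
Series (A and [0.99969]): 0.81873 × 0.99969 = 0.81848
Parallel ([0.81848] and E): 1 − (1 − 0.81848)(1 − 0.86936) = 0.976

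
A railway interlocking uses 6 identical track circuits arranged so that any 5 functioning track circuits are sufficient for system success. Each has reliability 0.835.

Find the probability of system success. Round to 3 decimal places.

0.741

R = Σ_{i=5}^{6} C(6,i) p^i (1−p)^{6−i} with p = 0.835
C(6,5)·0.835^5·0.165^1 = 0.40185
C(6,6)·0.835^6·0.165^0 = 0.33894
Sum = 0.741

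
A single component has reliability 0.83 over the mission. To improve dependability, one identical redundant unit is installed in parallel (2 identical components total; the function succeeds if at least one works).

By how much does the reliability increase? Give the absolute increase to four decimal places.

0.1411

R_before = 0.83
R_after = 1 − (1 − 0.83)^2 = 0.9711
ΔR = 0.9711 − 0.83 = 0.1411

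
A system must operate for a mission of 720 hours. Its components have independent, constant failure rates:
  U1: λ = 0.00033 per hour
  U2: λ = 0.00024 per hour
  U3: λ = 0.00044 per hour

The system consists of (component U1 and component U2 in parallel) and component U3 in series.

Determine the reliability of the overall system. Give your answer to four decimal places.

0.7040

R(U1) = exp(−0.00033 × 720) = 0.788518
R(U2) = exp(−0.00024 × 720) = 0.841306
R(U3) = exp(−0.00044 × 720) = 0.728476
Parallel (U1 and U2): 1 − (1 − 0.788518)(1 − 0.841306) = 0.966439
Series ([0.966439] and U3): 0.966439 × 0.728476 = 0.7040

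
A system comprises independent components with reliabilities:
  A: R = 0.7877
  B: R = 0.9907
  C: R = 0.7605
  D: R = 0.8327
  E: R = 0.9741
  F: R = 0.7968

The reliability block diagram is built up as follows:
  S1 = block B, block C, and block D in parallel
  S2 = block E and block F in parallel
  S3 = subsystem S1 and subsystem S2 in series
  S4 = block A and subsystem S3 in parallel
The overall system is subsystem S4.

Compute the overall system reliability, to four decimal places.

0.9988

Parallel (B, C, and D): 1 − (1 − 0.990700)(1 − 0.760500)(1 − 0.832700) = 0.999627
Parallel (E and F): 1 − (1 − 0.974100)(1 − 0.796800) = 0.994737
Series ([0.999627] and [0.994737]): 0.999627 × 0.994737 = 0.994366
Parallel (A and [0.994366]): 1 − (1 − 0.787700)(1 − 0.994366) = 0.9988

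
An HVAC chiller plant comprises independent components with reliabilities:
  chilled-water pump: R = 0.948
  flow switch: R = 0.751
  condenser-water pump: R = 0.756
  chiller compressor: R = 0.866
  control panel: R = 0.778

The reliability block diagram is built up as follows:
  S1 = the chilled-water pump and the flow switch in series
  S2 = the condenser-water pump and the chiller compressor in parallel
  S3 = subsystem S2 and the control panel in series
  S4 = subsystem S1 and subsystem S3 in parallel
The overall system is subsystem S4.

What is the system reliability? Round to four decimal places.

0.9287

Series (chilled-water pump and flow switch): 0.948000 × 0.751000 = 0.711948
Parallel (condenser-water pump and chiller compressor): 1 − (1 − 0.756000)(1 − 0.866000) = 0.967304
Series ([0.967304] and control panel): 0.967304 × 0.778000 = 0.752563
Parallel ([0.711948] and [0.752563]): 1 − (1 − 0.711948)(1 − 0.752563) = 0.9287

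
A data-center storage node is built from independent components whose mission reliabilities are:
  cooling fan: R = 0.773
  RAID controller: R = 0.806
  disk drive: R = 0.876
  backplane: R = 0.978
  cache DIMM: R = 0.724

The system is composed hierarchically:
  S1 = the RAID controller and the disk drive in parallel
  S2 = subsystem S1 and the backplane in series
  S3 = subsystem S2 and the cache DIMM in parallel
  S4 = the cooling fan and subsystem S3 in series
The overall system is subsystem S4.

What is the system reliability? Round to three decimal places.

Parallel (RAID controller and disk drive): 1 − (1 − 0.80600)(1 − 0.87600) = 0.97594
Series ([0.97594] and backplane): 0.97594 × 0.97800 = 0.95447
Parallel ([0.95447] and cache DIMM): 1 − (1 − 0.95447)(1 − 0.72400) = 0.98743
Series (cooling fan and [0.98743]): 0.77300 × 0.98743 = 0.763

0.763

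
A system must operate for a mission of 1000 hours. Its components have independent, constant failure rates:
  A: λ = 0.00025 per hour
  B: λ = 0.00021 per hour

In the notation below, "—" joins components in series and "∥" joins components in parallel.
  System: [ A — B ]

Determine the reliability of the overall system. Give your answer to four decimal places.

R(A) = exp(−0.00025 × 1000) = 0.778801
R(B) = exp(−0.00021 × 1000) = 0.810584
Series (A and B): 0.778801 × 0.810584 = 0.6313

0.6313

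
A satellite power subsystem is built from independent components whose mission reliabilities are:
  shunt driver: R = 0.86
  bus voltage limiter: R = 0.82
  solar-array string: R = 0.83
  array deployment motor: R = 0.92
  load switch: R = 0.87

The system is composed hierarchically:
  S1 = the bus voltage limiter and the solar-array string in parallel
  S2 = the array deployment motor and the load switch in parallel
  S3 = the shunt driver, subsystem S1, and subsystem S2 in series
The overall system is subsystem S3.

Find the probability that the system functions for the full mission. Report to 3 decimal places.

0.825

Parallel (bus voltage limiter and solar-array string): 1 − (1 − 0.82000)(1 − 0.83000) = 0.96940
Parallel (array deployment motor and load switch): 1 − (1 − 0.92000)(1 − 0.87000) = 0.98960
Series (shunt driver, [0.96940], and [0.98960]): 0.86000 × 0.96940 × 0.98960 = 0.825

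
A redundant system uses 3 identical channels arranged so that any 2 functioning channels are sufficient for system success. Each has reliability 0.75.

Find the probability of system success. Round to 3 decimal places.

0.844

R = Σ_{i=2}^{3} C(3,i) p^i (1−p)^{3−i} with p = 0.75
C(3,2)·0.75^2·0.25^1 = 0.42188
C(3,3)·0.75^3·0.25^0 = 0.42188
Sum = 0.844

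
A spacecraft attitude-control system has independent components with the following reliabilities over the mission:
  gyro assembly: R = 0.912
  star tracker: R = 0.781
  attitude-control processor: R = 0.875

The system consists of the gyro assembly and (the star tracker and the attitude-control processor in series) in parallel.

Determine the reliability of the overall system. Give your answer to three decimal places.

0.972

Series (star tracker and attitude-control processor): 0.78100 × 0.87500 = 0.68338
Parallel (gyro assembly and [0.68338]): 1 − (1 − 0.91200)(1 − 0.68338) = 0.972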